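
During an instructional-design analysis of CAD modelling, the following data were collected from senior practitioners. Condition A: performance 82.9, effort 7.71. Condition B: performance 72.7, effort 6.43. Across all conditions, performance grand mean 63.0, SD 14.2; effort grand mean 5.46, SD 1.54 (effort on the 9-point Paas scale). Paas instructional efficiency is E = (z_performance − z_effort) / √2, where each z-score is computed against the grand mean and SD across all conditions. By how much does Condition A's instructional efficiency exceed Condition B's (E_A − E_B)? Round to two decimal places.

-0.08

Condition A: z_P = (82.9 − 63.0)/14.2 = 1.4014; z_E = (7.71 − 5.46)/1.54 = 1.4610; E_A = (1.4014 − 1.4610)/√2 = -0.0421.
Condition B: z_P = (72.7 − 63.0)/14.2 = 0.6831; z_E = (6.43 − 5.46)/1.54 = 0.6299; E_B = (0.6831 − 0.6299)/√2 = 0.0376.
E_A − E_B = -0.0421 − 0.0376 = -0.0797 ≈ -0.08.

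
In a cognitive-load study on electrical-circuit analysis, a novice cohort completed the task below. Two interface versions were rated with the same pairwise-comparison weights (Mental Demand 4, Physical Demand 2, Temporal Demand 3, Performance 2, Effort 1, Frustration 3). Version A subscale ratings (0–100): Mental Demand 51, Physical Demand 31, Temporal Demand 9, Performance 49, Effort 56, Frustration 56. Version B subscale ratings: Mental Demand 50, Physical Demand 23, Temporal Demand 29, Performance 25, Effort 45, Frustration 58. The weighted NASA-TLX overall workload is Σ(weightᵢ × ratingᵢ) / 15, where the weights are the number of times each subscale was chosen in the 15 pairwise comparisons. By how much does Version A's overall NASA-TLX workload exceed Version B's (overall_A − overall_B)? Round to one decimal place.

0.9

Version A weighted sum = 4·51 + 2·31 + 3·9 + 2·49 + 1·56 + 3·56 = 204 + 62 + 27 + 98 + 56 + 168 = 615; overall_A = 615/15 = 41.0000.
Version B weighted sum = 4·50 + 2·23 + 3·29 + 2·25 + 1·45 + 3·58 = 200 + 46 + 87 + 50 + 45 + 174 = 602; overall_B = 602/15 = 40.1333.
Difference = 41.0000 − 40.1333 = 0.8667 ≈ 0.9.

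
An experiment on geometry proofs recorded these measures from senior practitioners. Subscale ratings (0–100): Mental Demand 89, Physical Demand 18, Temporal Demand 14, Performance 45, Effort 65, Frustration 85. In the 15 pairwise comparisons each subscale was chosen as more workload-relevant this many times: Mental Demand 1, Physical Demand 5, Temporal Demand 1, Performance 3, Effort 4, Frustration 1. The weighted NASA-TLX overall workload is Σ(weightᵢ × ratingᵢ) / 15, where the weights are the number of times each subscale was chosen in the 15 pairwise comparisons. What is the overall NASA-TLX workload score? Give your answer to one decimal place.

The tallies are the weights (they sum to 15).
Weighted sum = 1·89 + 5·18 + 1·14 + 3·45 + 4·65 + 1·85
            = 89 + 90 + 14 + 135 + 260 + 85 = 673.
Overall workload = 673 / 15 = 44.8667 ≈ 44.9.

44.9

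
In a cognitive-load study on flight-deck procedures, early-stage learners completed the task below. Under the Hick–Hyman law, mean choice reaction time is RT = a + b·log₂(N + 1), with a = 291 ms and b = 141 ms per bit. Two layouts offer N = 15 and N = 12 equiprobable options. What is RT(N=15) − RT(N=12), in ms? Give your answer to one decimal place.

RT(15) = 291 + 141·log₂(16) = 291 + 141·4.0000 = 855.0000 ms.
RT(12) = 291 + 141·log₂(13) = 291 + 141·3.7004 = 812.7564 ms.
Difference = 855.0000 − 812.7564 = 42.2436 ≈ 42.2 ms.

42.2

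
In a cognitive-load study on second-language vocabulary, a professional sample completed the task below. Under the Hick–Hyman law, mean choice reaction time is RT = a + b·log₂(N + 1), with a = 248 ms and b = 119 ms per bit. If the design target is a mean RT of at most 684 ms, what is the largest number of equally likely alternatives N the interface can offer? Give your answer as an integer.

Set 248 + 119·log₂(N + 1) ≤ 684.
log₂(N + 1) ≤ (684 − 248) / 119 = 3.6639.
N + 1 ≤ 2^3.6639 = 12.6749.
N ≤ 11.6749, so the largest integer N is 11.

11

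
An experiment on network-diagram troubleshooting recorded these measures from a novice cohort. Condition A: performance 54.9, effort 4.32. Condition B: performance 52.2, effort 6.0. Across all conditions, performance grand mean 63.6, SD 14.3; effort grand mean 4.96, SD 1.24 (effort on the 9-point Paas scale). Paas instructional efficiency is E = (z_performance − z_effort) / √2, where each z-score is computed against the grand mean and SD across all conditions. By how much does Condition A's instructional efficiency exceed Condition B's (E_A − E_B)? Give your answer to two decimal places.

1.09

Condition A: z_P = (54.9 − 63.6)/14.3 = -0.6084; z_E = (4.32 − 4.96)/1.24 = -0.5161; E_A = (-0.6084 − (-0.5161))/√2 = -0.0653.
Condition B: z_P = (52.2 − 63.6)/14.3 = -0.7972; z_E = (6.0 − 4.96)/1.24 = 0.8387; E_B = (-0.7972 − 0.8387)/√2 = -1.1568.
E_A − E_B = -0.0653 − (-1.1568) = 1.0915 ≈ 1.09.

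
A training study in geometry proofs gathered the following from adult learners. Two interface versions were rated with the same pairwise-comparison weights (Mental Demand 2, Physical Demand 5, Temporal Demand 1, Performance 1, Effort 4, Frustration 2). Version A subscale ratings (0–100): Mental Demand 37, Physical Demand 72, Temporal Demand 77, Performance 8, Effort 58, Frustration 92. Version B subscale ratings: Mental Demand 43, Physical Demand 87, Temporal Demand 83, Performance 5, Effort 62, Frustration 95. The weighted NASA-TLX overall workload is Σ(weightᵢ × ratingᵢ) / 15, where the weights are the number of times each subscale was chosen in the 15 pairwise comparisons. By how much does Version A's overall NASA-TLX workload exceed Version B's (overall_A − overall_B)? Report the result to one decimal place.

-7.5

Version A weighted sum = 2·37 + 5·72 + 1·77 + 1·8 + 4·58 + 2·92 = 74 + 360 + 77 + 8 + 232 + 184 = 935; overall_A = 935/15 = 62.3333.
Version B weighted sum = 2·43 + 5·87 + 1·83 + 1·5 + 4·62 + 2·95 = 86 + 435 + 83 + 5 + 248 + 190 = 1047; overall_B = 1047/15 = 69.8000.
Difference = 62.3333 − 69.8000 = -7.4667 ≈ -7.5.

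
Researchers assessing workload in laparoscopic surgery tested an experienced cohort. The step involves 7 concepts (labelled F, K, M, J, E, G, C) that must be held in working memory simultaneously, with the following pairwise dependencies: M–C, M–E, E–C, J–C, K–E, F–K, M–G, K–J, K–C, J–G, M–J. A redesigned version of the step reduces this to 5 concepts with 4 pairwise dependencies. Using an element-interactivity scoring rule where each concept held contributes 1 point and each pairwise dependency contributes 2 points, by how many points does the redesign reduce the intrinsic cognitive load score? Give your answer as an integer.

16

Original: 7 × 1 + 11 × 2 = 7 + 22 = 29.
Redesigned: 5 × 1 + 4 × 2 = 5 + 8 = 13.
Reduction = 29 − 13 = 16.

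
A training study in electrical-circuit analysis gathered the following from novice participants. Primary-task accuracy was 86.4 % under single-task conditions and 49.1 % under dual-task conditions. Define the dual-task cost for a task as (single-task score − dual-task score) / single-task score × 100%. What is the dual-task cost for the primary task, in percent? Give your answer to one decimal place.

43.2

Cost = (86.4 − 49.1) / 86.4 × 100%
     = 37.3000 / 86.4 × 100% = 43.1713%.
≈ 43.2%.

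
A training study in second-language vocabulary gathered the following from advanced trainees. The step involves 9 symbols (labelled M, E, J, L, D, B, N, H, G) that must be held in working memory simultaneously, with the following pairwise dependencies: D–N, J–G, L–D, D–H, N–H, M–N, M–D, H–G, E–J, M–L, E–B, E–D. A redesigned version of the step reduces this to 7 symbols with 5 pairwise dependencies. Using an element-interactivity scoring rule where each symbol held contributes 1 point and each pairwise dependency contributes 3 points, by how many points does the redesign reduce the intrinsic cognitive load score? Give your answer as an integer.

23

Original: 9 × 1 + 12 × 3 = 9 + 36 = 45.
Redesigned: 7 × 1 + 5 × 3 = 7 + 15 = 22.
Reduction = 45 − 22 = 23.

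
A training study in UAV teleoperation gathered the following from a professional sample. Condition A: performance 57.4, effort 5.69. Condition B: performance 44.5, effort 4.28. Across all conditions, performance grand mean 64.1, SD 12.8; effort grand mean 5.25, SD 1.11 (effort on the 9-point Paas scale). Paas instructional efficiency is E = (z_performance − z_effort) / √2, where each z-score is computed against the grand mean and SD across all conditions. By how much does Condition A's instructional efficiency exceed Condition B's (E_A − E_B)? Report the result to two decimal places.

-0.19

Condition A: z_P = (57.4 − 64.1)/12.8 = -0.5234; z_E = (5.69 − 5.25)/1.11 = 0.3964; E_A = (-0.5234 − 0.3964)/√2 = -0.6504.
Condition B: z_P = (44.5 − 64.1)/12.8 = -1.5312; z_E = (4.28 − 5.25)/1.11 = -0.8739; E_B = (-1.5312 − (-0.8739))/√2 = -0.4648.
E_A − E_B = -0.6504 − (-0.4648) = -0.1856 ≈ -0.19.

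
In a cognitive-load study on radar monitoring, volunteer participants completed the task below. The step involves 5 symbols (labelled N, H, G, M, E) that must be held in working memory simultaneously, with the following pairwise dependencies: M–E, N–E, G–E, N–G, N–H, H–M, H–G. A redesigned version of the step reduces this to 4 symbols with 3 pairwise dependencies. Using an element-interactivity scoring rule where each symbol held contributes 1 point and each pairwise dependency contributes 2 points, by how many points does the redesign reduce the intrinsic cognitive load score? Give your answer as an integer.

9

Original: 5 × 1 + 7 × 2 = 5 + 14 = 19.
Redesigned: 4 × 1 + 3 × 2 = 4 + 6 = 10.
Reduction = 19 − 10 = 9.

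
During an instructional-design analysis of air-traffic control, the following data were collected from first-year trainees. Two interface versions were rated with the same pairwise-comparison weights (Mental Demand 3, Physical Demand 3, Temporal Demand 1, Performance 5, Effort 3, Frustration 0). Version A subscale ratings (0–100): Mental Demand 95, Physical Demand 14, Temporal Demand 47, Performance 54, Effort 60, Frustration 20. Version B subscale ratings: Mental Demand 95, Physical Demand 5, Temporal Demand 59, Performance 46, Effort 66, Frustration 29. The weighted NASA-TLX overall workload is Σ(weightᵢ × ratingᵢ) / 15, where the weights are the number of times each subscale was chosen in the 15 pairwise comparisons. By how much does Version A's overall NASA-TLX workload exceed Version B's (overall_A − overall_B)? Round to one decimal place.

Version A weighted sum = 3·95 + 3·14 + 1·47 + 5·54 + 3·60 + 0·20 = 285 + 42 + 47 + 270 + 180 + 0 = 824; overall_A = 824/15 = 54.9333.
Version B weighted sum = 3·95 + 3·5 + 1·59 + 5·46 + 3·66 + 0·29 = 285 + 15 + 59 + 230 + 198 + 0 = 787; overall_B = 787/15 = 52.4667.
Difference = 54.9333 − 52.4667 = 2.4666 ≈ 2.5.

2.5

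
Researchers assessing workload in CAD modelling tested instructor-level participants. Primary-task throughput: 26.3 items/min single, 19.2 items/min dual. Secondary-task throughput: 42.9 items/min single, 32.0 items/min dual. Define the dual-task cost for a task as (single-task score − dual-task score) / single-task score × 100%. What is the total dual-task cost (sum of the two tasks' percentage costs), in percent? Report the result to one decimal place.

Primary cost = (26.3 − 19.2) / 26.3 × 100% = 26.9962%.
Secondary cost = (42.9 − 32.0) / 42.9 × 100% = 25.4079%.
Total = 26.9962% + 25.4079% = 52.4041% ≈ 52.4%.

52.4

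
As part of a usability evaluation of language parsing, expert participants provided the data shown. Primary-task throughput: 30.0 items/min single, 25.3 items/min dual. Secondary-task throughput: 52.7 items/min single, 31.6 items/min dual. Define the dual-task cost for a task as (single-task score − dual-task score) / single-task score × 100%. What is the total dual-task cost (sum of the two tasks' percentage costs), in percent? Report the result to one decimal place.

Primary cost = (30.0 − 25.3) / 30.0 × 100% = 15.6667%.
Secondary cost = (52.7 − 31.6) / 52.7 × 100% = 40.0380%.
Total = 15.6667% + 40.0380% = 55.7047% ≈ 55.7%.

55.7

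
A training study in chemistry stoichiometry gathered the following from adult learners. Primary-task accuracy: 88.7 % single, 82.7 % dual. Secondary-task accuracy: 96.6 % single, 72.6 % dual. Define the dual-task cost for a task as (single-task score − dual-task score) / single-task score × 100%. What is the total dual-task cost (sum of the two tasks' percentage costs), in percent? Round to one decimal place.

Primary cost = (88.7 − 82.7) / 88.7 × 100% = 6.7644%.
Secondary cost = (96.6 − 72.6) / 96.6 × 100% = 24.8447%.
Total = 6.7644% + 24.8447% = 31.6091% ≈ 31.6%.

31.6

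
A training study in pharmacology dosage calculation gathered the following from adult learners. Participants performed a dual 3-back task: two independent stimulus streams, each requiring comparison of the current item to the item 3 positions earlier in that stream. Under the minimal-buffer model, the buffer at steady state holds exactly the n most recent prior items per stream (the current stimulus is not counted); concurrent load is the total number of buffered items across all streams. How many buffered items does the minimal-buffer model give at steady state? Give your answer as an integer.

6

Each stream's buffer holds its 3 most recent prior items.
Two independent streams: 2 × 3 = 6 buffered items at steady state.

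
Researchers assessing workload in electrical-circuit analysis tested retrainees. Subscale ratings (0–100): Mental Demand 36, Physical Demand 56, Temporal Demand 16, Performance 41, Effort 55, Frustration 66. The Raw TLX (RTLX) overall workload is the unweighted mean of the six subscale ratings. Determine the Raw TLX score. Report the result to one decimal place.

Sum of ratings = 36 + 56 + 16 + 41 + 55 + 66 = 270.
RTLX = 270 / 6 = 45.0000 ≈ 45.0.

45.0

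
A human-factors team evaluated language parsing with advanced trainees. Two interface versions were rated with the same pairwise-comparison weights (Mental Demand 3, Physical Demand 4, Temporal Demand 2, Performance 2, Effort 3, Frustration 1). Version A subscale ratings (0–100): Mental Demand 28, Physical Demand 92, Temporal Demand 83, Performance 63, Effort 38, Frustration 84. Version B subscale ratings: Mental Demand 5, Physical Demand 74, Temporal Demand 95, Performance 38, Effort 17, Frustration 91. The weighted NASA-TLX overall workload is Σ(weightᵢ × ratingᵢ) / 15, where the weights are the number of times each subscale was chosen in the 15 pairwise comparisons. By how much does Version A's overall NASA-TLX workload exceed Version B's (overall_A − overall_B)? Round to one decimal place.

14.9

Version A weighted sum = 3·28 + 4·92 + 2·83 + 2·63 + 3·38 + 1·84 = 84 + 368 + 166 + 126 + 114 + 84 = 942; overall_A = 942/15 = 62.8000.
Version B weighted sum = 3·5 + 4·74 + 2·95 + 2·38 + 3·17 + 1·91 = 15 + 296 + 190 + 76 + 51 + 91 = 719; overall_B = 719/15 = 47.9333.
Difference = 62.8000 − 47.9333 = 14.8667 ≈ 14.9.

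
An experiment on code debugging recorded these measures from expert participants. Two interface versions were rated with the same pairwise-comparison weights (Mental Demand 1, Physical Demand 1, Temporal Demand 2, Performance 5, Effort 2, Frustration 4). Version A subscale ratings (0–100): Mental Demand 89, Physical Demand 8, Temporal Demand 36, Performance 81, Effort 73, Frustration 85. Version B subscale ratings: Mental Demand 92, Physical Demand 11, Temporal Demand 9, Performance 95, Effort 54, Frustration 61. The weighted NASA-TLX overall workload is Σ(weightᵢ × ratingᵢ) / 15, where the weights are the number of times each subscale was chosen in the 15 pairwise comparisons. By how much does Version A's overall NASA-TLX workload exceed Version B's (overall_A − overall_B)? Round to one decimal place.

7.5

Version A weighted sum = 1·89 + 1·8 + 2·36 + 5·81 + 2·73 + 4·85 = 89 + 8 + 72 + 405 + 146 + 340 = 1060; overall_A = 1060/15 = 70.6667.
Version B weighted sum = 1·92 + 1·11 + 2·9 + 5·95 + 2·54 + 4·61 = 92 + 11 + 18 + 475 + 108 + 244 = 948; overall_B = 948/15 = 63.2000.
Difference = 70.6667 − 63.2000 = 7.4667 ≈ 7.5.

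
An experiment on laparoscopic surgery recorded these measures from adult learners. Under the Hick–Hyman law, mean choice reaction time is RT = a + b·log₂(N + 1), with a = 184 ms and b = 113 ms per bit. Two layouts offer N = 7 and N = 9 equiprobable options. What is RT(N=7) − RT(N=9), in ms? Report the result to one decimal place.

-36.4

RT(7) = 184 + 113·log₂(8) = 184 + 113·3.0000 = 523.0000 ms.
RT(9) = 184 + 113·log₂(10) = 184 + 113·3.3219 = 559.3747 ms.
Difference = 523.0000 − 559.3747 = -36.3747 ≈ -36.4 ms.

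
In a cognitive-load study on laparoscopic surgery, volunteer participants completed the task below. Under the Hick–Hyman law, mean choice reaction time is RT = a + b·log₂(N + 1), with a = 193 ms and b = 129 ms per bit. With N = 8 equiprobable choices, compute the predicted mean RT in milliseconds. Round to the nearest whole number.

602

log₂(8 + 1) = log₂(9) = 3.1699.
RT = 193 + 129 × 3.1699 = 193 + 408.9171 = 601.9171 ms.
≈ 602 ms.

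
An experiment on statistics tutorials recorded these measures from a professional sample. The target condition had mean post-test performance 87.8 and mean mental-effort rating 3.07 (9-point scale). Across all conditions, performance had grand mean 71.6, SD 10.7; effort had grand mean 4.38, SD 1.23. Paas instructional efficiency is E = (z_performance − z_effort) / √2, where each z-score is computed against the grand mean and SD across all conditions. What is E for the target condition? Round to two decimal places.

z_performance = (87.8 − 71.6) / 10.7 = 16.2000 / 10.7 = 1.5140.
z_effort = (3.07 − 4.38) / 1.23 = -1.3100 / 1.23 = -1.0650.
z_P − z_E = 1.5140 − (-1.0650) = 2.5790.
E = 2.5790 / √2 = 2.5790 / 1.41421 = 1.8236 ≈ 1.82.

1.82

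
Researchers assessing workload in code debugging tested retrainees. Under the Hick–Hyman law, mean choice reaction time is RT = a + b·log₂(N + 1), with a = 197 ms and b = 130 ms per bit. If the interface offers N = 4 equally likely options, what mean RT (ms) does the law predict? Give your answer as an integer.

log₂(4 + 1) = log₂(5) = 2.3219.
RT = 197 + 130 × 2.3219 = 197 + 301.8470 = 498.8470 ms.
≈ 499 ms.

499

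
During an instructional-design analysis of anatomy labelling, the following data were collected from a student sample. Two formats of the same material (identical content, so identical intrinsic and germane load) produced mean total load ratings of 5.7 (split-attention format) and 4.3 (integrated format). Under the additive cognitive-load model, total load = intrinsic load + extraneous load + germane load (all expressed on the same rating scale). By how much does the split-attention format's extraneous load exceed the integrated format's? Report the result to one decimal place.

1.4

Intrinsic and germane load are equal across formats, so the difference in total load equals the difference in extraneous load.
Extraneous-load difference = 5.7 − 4.3 = 1.4.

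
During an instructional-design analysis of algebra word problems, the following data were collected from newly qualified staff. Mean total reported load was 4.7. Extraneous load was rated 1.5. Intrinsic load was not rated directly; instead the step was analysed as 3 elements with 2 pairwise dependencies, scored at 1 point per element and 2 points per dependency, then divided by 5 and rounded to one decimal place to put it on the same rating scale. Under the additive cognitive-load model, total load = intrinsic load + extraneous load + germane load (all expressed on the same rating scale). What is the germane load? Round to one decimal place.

1.8

Intrinsic (element-interactivity): (3 × 1 + 2 × 2) / 5 = 7 / 5 = 1.4000 → 1.4.
germane load = total − intrinsic − extraneous
             = 4.7 − 1.4 − 1.5 = 1.8.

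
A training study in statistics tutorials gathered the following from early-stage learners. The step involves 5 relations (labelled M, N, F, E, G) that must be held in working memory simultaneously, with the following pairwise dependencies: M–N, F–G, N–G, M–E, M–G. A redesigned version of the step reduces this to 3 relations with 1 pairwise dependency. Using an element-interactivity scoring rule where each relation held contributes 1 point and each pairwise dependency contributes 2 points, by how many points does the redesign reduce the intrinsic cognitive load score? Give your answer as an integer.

10

Original: 5 × 1 + 5 × 2 = 5 + 10 = 15.
Redesigned: 3 × 1 + 1 × 2 = 3 + 2 = 5.
Reduction = 15 − 5 = 10.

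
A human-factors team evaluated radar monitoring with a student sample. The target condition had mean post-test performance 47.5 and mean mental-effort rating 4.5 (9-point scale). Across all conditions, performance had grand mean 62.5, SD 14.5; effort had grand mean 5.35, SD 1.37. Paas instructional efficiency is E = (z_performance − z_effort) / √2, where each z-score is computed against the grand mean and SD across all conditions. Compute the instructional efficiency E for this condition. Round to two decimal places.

z_performance = (47.5 − 62.5) / 14.5 = -15.0000 / 14.5 = -1.0345.
z_effort = (4.5 − 5.35) / 1.37 = -0.8500 / 1.37 = -0.6204.
z_P − z_E = -1.0345 − (-0.6204) = -0.4141.
E = -0.4141 / √2 = -0.4141 / 1.41421 = -0.2928 ≈ -0.29.

-0.29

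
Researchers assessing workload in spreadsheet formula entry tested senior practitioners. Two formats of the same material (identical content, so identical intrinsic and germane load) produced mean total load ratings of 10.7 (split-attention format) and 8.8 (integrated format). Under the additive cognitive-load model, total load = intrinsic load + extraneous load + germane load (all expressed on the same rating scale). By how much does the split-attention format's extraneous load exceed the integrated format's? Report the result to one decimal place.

Intrinsic and germane load are equal across formats, so the difference in total load equals the difference in extraneous load.
Extraneous-load difference = 10.7 − 8.8 = 1.9.

1.9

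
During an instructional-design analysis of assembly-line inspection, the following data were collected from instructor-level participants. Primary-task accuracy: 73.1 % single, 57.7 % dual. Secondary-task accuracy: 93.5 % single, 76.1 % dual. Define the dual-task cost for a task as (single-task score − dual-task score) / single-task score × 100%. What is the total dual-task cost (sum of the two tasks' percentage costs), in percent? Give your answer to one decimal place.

Primary cost = (73.1 − 57.7) / 73.1 × 100% = 21.0670%.
Secondary cost = (93.5 − 76.1) / 93.5 × 100% = 18.6096%.
Total = 21.0670% + 18.6096% = 39.6766% ≈ 39.7%.

39.7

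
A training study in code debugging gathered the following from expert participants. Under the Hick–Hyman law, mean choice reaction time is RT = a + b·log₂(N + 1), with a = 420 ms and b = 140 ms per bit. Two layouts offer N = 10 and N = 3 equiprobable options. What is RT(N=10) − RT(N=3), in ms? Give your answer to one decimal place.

204.3

RT(10) = 420 + 140·log₂(11) = 420 + 140·3.4594 = 904.3160 ms.
RT(3) = 420 + 140·log₂(4) = 420 + 140·2.0000 = 700.0000 ms.
Difference = 904.3160 − 700.0000 = 204.3160 ≈ 204.3 ms.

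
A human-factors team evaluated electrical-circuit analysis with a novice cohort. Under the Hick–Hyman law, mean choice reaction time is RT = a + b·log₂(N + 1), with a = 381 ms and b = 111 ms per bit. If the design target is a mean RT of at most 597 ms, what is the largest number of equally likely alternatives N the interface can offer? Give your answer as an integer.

Set 381 + 111·log₂(N + 1) ≤ 597.
log₂(N + 1) ≤ (597 − 381) / 111 = 1.9459.
N + 1 ≤ 2^1.9459 = 3.8528.
N ≤ 2.8528, so the largest integer N is 2.

2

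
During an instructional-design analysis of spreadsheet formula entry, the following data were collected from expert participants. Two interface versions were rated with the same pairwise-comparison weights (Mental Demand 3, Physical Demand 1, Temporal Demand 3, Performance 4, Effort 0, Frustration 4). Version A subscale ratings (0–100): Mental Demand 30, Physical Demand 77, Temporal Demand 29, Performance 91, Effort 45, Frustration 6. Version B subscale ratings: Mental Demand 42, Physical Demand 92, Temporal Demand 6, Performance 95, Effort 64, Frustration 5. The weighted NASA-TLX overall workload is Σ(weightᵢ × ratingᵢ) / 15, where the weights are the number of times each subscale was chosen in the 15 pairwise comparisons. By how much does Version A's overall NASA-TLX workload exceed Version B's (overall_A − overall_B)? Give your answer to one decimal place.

0.4

Version A weighted sum = 3·30 + 1·77 + 3·29 + 4·91 + 0·45 + 4·6 = 90 + 77 + 87 + 364 + 0 + 24 = 642; overall_A = 642/15 = 42.8000.
Version B weighted sum = 3·42 + 1·92 + 3·6 + 4·95 + 0·64 + 4·5 = 126 + 92 + 18 + 380 + 0 + 20 = 636; overall_B = 636/15 = 42.4000.
Difference = 42.8000 − 42.4000 = 0.4000 ≈ 0.4.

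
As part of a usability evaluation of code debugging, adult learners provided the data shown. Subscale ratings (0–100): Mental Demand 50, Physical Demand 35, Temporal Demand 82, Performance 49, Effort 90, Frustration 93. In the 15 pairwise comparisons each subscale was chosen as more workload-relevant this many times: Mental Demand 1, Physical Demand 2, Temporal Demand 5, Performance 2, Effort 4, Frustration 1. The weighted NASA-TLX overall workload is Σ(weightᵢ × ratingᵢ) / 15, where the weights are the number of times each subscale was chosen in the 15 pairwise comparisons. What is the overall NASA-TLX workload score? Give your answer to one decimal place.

The tallies are the weights (they sum to 15).
Weighted sum = 1·50 + 2·35 + 5·82 + 2·49 + 4·90 + 1·93
            = 50 + 70 + 410 + 98 + 360 + 93 = 1081.
Overall workload = 1081 / 15 = 72.0667 ≈ 72.1.

72.1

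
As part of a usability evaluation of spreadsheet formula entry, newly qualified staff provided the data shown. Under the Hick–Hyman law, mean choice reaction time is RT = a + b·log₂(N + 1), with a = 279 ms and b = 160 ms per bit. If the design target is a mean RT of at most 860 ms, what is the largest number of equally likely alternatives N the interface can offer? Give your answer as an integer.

Set 279 + 160·log₂(N + 1) ≤ 860.
log₂(N + 1) ≤ (860 − 279) / 160 = 3.6313.
N + 1 ≤ 2^3.6313 = 12.3917.
N ≤ 11.3917, so the largest integer N is 11.

11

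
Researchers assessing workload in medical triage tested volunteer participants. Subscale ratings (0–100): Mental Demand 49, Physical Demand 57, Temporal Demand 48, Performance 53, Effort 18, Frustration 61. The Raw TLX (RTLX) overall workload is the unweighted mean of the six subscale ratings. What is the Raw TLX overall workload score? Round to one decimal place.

Sum of ratings = 49 + 57 + 48 + 53 + 18 + 61 = 286.
RTLX = 286 / 6 = 47.6667 ≈ 47.7.

47.7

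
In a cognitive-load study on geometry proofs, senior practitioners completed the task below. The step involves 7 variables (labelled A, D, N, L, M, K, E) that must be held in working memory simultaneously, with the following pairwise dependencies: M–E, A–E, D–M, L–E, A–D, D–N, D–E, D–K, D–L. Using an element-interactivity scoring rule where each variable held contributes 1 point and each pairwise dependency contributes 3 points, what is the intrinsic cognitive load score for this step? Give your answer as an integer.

Count of variables held simultaneously: 7.
Count of pairwise dependencies listed: 9.
Element contribution: 7 × 1 = 7.
Interaction contribution: 9 × 3 = 27.
Intrinsic load = 7 + 27 = 34.

34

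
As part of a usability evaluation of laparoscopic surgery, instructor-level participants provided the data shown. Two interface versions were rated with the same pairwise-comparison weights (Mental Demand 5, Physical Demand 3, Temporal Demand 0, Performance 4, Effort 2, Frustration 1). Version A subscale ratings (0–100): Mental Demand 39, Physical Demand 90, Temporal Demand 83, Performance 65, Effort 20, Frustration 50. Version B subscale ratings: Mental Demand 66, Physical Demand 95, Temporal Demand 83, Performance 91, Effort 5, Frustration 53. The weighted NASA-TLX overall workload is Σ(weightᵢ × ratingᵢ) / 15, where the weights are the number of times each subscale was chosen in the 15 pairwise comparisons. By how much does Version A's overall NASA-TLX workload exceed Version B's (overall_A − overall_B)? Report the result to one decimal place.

-15.1

Version A weighted sum = 5·39 + 3·90 + 0·83 + 4·65 + 2·20 + 1·50 = 195 + 270 + 0 + 260 + 40 + 50 = 815; overall_A = 815/15 = 54.3333.
Version B weighted sum = 5·66 + 3·95 + 0·83 + 4·91 + 2·5 + 1·53 = 330 + 285 + 0 + 364 + 10 + 53 = 1042; overall_B = 1042/15 = 69.4667.
Difference = 54.3333 − 69.4667 = -15.1334 ≈ -15.1.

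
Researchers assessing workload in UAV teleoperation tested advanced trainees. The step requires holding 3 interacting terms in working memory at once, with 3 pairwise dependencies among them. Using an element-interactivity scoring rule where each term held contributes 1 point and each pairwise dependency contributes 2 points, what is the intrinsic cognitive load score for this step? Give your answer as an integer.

9

Element contribution: 3 × 1 = 3.
Interaction contribution: 3 × 2 = 6.
Intrinsic load = 3 + 6 = 9.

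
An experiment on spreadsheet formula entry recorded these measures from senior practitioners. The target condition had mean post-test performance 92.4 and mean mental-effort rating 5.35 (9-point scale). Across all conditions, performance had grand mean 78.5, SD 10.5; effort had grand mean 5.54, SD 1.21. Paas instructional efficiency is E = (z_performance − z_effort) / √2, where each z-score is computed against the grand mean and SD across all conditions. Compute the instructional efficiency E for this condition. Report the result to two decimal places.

1.05

z_performance = (92.4 − 78.5) / 10.5 = 13.9000 / 10.5 = 1.3238.
z_effort = (5.35 − 5.54) / 1.21 = -0.1900 / 1.21 = -0.1570.
z_P − z_E = 1.3238 − (-0.1570) = 1.4808.
E = 1.4808 / √2 = 1.4808 / 1.41421 = 1.0471 ≈ 1.05.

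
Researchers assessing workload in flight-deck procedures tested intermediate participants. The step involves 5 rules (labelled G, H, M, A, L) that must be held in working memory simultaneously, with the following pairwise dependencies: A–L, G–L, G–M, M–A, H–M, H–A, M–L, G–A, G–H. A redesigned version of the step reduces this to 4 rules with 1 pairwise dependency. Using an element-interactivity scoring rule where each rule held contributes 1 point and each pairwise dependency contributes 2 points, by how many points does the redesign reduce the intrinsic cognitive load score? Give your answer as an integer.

Original: 5 × 1 + 9 × 2 = 5 + 18 = 23.
Redesigned: 4 × 1 + 1 × 2 = 4 + 2 = 6.
Reduction = 23 − 6 = 17.

17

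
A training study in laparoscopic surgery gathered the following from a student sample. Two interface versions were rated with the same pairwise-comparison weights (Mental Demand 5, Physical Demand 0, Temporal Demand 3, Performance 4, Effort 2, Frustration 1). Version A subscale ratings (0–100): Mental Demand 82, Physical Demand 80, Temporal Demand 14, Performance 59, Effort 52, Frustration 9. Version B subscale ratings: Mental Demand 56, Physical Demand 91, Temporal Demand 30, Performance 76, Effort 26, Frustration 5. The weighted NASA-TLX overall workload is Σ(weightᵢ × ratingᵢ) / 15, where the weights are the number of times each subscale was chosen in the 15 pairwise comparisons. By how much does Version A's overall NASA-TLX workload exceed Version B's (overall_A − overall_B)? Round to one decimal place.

4.7

Version A weighted sum = 5·82 + 0·80 + 3·14 + 4·59 + 2·52 + 1·9 = 410 + 0 + 42 + 236 + 104 + 9 = 801; overall_A = 801/15 = 53.4000.
Version B weighted sum = 5·56 + 0·91 + 3·30 + 4·76 + 2·26 + 1·5 = 280 + 0 + 90 + 304 + 52 + 5 = 731; overall_B = 731/15 = 48.7333.
Difference = 53.4000 − 48.7333 = 4.6667 ≈ 4.7.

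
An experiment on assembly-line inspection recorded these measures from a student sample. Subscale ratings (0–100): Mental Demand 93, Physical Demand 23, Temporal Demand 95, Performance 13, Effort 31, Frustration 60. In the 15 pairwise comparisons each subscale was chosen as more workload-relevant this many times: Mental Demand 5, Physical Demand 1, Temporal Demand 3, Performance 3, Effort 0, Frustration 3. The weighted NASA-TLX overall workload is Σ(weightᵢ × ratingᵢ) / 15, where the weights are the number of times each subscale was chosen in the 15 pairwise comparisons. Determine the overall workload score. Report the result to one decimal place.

The tallies are the weights (they sum to 15).
Weighted sum = 5·93 + 1·23 + 3·95 + 3·13 + 0·31 + 3·60
            = 465 + 23 + 285 + 39 + 0 + 180 = 992.
Overall workload = 992 / 15 = 66.1333 ≈ 66.1.

66.1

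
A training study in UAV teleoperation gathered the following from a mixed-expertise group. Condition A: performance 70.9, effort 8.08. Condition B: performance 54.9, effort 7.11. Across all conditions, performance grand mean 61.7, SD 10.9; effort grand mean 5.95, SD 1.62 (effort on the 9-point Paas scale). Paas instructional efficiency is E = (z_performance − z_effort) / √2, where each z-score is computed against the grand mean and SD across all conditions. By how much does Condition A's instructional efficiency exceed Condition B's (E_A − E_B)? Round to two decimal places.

0.61

Condition A: z_P = (70.9 − 61.7)/10.9 = 0.8440; z_E = (8.08 − 5.95)/1.62 = 1.3148; E_A = (0.8440 − 1.3148)/√2 = -0.3329.
Condition B: z_P = (54.9 − 61.7)/10.9 = -0.6239; z_E = (7.11 − 5.95)/1.62 = 0.7160; E_B = (-0.6239 − 0.7160)/√2 = -0.9475.
E_A − E_B = -0.3329 − (-0.9475) = 0.6146 ≈ 0.61.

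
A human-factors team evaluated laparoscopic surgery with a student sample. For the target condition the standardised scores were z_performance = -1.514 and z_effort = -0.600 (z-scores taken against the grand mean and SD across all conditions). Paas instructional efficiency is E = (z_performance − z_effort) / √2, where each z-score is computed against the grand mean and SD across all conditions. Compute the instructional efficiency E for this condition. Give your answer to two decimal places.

-0.65

z_P − z_E = -1.514 − (-0.600) = -0.9140.
E = -0.9140 / √2 = -0.9140 / 1.41421 = -0.6463 ≈ -0.65.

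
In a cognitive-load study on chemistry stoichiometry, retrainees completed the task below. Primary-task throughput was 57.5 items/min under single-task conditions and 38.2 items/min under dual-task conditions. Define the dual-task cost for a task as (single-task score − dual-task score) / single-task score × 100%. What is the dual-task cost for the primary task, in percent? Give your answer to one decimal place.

33.6

Cost = (57.5 − 38.2) / 57.5 × 100%
     = 19.3000 / 57.5 × 100% = 33.5652%.
≈ 33.6%.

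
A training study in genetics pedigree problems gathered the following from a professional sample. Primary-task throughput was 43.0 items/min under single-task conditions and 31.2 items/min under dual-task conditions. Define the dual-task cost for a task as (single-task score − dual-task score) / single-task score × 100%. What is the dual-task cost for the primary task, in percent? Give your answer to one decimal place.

27.4

Cost = (43.0 − 31.2) / 43.0 × 100%
     = 11.8000 / 43.0 × 100% = 27.4419%.
≈ 27.4%.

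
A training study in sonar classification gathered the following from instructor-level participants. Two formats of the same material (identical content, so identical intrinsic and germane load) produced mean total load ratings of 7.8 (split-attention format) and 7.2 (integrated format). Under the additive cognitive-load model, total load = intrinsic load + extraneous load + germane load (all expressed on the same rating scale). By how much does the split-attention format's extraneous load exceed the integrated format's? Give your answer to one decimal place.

Intrinsic and germane load are equal across formats, so the difference in total load equals the difference in extraneous load.
Extraneous-load difference = 7.8 − 7.2 = 0.6.

0.6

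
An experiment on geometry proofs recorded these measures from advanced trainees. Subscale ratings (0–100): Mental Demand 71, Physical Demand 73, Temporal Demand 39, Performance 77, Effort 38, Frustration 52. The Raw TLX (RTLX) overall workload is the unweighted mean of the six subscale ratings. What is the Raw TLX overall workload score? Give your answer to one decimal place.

58.3

Sum of ratings = 71 + 73 + 39 + 77 + 38 + 52 = 350.
RTLX = 350 / 6 = 58.3333 ≈ 58.3.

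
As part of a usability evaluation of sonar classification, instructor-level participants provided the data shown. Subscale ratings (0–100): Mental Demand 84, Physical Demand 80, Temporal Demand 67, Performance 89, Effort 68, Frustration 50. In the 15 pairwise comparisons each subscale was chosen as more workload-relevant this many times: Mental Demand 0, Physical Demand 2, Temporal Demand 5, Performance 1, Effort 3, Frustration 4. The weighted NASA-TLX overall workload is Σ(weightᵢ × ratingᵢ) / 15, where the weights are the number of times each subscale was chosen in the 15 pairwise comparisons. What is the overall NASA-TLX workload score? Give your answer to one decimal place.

The tallies are the weights (they sum to 15).
Weighted sum = 0·84 + 2·80 + 5·67 + 1·89 + 3·68 + 4·50
            = 0 + 160 + 335 + 89 + 204 + 200 = 988.
Overall workload = 988 / 15 = 65.8667 ≈ 65.9.

65.9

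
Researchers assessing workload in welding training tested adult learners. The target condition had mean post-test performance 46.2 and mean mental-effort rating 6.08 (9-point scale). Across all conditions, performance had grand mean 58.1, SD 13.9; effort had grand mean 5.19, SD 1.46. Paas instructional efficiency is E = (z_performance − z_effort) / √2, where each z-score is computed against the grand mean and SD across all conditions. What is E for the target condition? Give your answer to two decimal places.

z_performance = (46.2 − 58.1) / 13.9 = -11.9000 / 13.9 = -0.8561.
z_effort = (6.08 − 5.19) / 1.46 = 0.8900 / 1.46 = 0.6096.
z_P − z_E = -0.8561 − 0.6096 = -1.4657.
E = -1.4657 / √2 = -1.4657 / 1.41421 = -1.0364 ≈ -1.04.

-1.04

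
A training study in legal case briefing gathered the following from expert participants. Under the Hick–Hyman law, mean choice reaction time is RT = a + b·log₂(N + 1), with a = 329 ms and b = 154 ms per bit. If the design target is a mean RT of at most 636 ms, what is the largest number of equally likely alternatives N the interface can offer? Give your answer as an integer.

Set 329 + 154·log₂(N + 1) ≤ 636.
log₂(N + 1) ≤ (636 − 329) / 154 = 1.9935.
N + 1 ≤ 2^1.9935 = 3.9820.
N ≤ 2.9820, so the largest integer N is 2.

2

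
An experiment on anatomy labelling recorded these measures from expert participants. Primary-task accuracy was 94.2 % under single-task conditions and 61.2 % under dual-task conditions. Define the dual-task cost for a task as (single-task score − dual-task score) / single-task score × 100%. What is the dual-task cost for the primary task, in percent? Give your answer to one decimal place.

35.0

Cost = (94.2 − 61.2) / 94.2 × 100%
     = 33.0000 / 94.2 × 100% = 35.0318%.
≈ 35.0%.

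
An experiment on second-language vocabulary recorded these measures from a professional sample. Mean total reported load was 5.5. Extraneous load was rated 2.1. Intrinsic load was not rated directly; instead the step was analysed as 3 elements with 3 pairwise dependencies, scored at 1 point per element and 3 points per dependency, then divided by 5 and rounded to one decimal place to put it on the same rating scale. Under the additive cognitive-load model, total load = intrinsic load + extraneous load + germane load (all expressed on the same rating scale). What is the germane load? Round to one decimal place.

1.0

Intrinsic (element-interactivity): (3 × 1 + 3 × 3) / 5 = 12 / 5 = 2.4000 → 2.4.
germane load = total − intrinsic − extraneous
             = 5.5 − 2.4 − 2.1 = 1.0.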